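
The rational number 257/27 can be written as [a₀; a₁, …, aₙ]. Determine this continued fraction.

[9; 1, 1, 13]

Apply division with remainder until the remainder is 0:
257 ÷ 27 → quotient 9, remainder 14
27 ÷ 14 → quotient 1, remainder 13
14 ÷ 13 → quotient 1, remainder 1
13 ÷ 1 → quotient 13, remainder 0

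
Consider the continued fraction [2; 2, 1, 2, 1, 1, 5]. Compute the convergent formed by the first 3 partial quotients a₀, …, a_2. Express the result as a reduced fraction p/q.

7/3

a_0 = 2: 2/1
a_1 = 2: 5/2
a_2 = 1: 7/3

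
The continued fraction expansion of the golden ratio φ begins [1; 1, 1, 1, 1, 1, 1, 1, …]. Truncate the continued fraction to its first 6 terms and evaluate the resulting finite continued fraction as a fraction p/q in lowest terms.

Work from the innermost term outward:
Start with 1.
1 + 1/(1/1) = 1 + 1/1 = 2/1
1 + 1/(2/1) = 1 + 1/2 = 3/2
1 + 1/(3/2) = 1 + 2/3 = 5/3
1 + 1/(5/3) = 1 + 3/5 = 8/5
1 + 1/(8/5) = 1 + 5/8 = 13/8

13/8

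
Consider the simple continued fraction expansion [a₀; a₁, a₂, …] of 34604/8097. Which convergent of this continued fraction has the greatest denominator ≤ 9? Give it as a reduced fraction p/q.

List convergents until the denominator exceeds the bound:
a_0 = 4: 4/1  (≤ bound)
a_1 = 3: 13/3  (≤ bound)
a_2 = 1: 17/4  (≤ bound)
a_3 = 1: 30/7  (≤ bound)
a_4 = 1: 47/11  (> 9, stop)

30/7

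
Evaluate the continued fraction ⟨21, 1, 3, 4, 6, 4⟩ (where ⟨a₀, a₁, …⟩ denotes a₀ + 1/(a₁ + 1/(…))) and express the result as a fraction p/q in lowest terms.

9598/441

Start with 4.
6 + 1/(4/1) = 6 + 1/4 = 25/4
4 + 1/(25/4) = 4 + 4/25 = 104/25
3 + 1/(104/25) = 3 + 25/104 = 337/104
1 + 1/(337/104) = 1 + 104/337 = 441/337
21 + 1/(441/337) = 21 + 337/441 = 9598/441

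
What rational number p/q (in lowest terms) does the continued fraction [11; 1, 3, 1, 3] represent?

Use the convergent recurrence hₖ = aₖ·hₖ₋₁ + hₖ₋₂ (and likewise for the denominators kₖ):
a_0 = 11: 11/1
a_1 = 1: 12/1
a_2 = 3: 47/4
a_3 = 1: 59/5
a_4 = 3: 224/19

224/19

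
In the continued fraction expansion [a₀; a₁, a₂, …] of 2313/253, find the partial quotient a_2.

36

Repeatedly divide and take the remainder:
2313 ÷ 253 → quotient 9, remainder 36
253 ÷ 36 → quotient 7, remainder 1
36 ÷ 1 → quotient 36, remainder 0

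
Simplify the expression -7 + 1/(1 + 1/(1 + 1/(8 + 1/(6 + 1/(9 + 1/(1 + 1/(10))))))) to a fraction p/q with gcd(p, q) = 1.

Use the convergent recurrence hₖ = aₖ·hₖ₋₁ + hₖ₋₂ (and likewise for the denominators kₖ):
a_0 = -7: -7/1
a_1 = 1: -6/1
a_2 = 1: -13/2
a_3 = 8: -110/17
a_4 = 6: -673/104
a_5 = 9: -6167/953
a_6 = 1: -6840/1057
a_7 = 10: -74567/11523

-74567/11523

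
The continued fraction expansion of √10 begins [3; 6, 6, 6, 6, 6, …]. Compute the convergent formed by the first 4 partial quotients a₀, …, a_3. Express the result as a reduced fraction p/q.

Start with 6.
6 + 1/(6/1) = 6 + 1/6 = 37/6
6 + 1/(37/6) = 6 + 6/37 = 228/37
3 + 1/(228/37) = 3 + 37/228 = 721/228

721/228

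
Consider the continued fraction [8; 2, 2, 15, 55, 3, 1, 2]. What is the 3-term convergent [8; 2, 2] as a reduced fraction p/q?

42/5

Start with 2.
2 + 1/(2/1) = 2 + 1/2 = 5/2
8 + 1/(5/2) = 8 + 2/5 = 42/5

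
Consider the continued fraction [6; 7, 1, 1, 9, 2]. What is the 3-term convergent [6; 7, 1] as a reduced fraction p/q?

49/8

a_0 = 6: 6/1
a_1 = 7: 43/7
a_2 = 1: 49/8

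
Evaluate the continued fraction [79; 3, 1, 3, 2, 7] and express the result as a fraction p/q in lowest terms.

20054/253

a_0 = 79: 79/1
a_1 = 3: 238/3
a_2 = 1: 317/4
a_3 = 3: 1189/15
a_4 = 2: 2695/34
a_5 = 7: 20054/253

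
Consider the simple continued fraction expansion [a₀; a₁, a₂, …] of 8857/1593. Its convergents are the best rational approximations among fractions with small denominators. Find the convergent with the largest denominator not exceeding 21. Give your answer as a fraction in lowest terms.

a_0 = 5: 5/1  (≤ bound)
a_1 = 1: 6/1  (≤ bound)
a_2 = 1: 11/2  (≤ bound)
a_3 = 3: 39/7  (≤ bound)
a_4 = 1: 50/9  (≤ bound)
a_5 = 2: 139/25  (> 21, stop)

50/9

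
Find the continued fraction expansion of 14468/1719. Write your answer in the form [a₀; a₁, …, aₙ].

Run the Euclidean algorithm, recording each quotient:
14468 ÷ 1719 → quotient 8, remainder 716
1719 ÷ 716 → quotient 2, remainder 287
716 ÷ 287 → quotient 2, remainder 142
287 ÷ 142 → quotient 2, remainder 3
142 ÷ 3 → quotient 47, remainder 1
3 ÷ 1 → quotient 3, remainder 0

[8; 2, 2, 2, 47, 3]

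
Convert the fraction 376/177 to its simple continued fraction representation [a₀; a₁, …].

[2; 8, 22]

376 ÷ 177 → quotient 2, remainder 22
177 ÷ 22 → quotient 8, remainder 1
22 ÷ 1 → quotient 22, remainder 0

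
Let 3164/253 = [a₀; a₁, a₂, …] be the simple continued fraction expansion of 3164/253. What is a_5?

2

Repeatedly divide and take the remainder:
⌊3164/253⌋ = 12, remainder 128
⌊253/128⌋ = 1, remainder 125
⌊128/125⌋ = 1, remainder 3
⌊125/3⌋ = 41, remainder 2
⌊3/2⌋ = 1, remainder 1
⌊2/1⌋ = 2, remainder 0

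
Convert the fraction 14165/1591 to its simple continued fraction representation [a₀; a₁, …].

[8; 1, 9, 3, 51]

⌊14165/1591⌋ = 8, remainder 1437
⌊1591/1437⌋ = 1, remainder 154
⌊1437/154⌋ = 9, remainder 51
⌊154/51⌋ = 3, remainder 1
⌊51/1⌋ = 51, remainder 0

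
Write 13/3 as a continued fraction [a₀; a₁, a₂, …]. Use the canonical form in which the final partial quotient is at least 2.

[4; 3]

⌊13/3⌋ = 4, remainder 1
⌊3/1⌋ = 3, remainder 0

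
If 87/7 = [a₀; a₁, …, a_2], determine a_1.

2

Repeatedly divide and take the remainder:
87 ÷ 7 → quotient 12, remainder 3
7 ÷ 3 → quotient 2, remainder 1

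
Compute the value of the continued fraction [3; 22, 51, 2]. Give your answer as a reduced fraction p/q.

6907/2268

Start with 2.
51 + 1/(2/1) = 51 + 1/2 = 103/2
22 + 1/(103/2) = 22 + 2/103 = 2268/103
3 + 1/(2268/103) = 3 + 103/2268 = 6907/2268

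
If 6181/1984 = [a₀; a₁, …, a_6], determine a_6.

6181 = 3·1984 + 229, so a_0 = 3
1984 = 8·229 + 152, so a_1 = 8
229 = 1·152 + 77, so a_2 = 1
152 = 1·77 + 75, so a_3 = 1
77 = 1·75 + 2, so a_4 = 1
75 = 37·2 + 1, so a_5 = 37
2 = 2·1 + 0, so a_6 = 2

2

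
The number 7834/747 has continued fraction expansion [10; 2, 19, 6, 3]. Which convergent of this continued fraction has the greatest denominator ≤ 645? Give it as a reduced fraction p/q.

List convergents until the denominator exceeds the bound:
a_0 = 10: 10/1  (≤ bound)
a_1 = 2: 21/2  (≤ bound)
a_2 = 19: 409/39  (≤ bound)
a_3 = 6: 2475/236  (≤ bound)
a_4 = 3: 7834/747  (> 645, stop)

2475/236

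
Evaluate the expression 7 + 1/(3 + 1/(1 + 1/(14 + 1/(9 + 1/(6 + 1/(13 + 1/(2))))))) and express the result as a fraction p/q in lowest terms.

Starting at the tail and folding back:
Start with 2.
13 + 1/(2/1) = 13 + 1/2 = 27/2
6 + 1/(27/2) = 6 + 2/27 = 164/27
9 + 1/(164/27) = 9 + 27/164 = 1503/164
14 + 1/(1503/164) = 14 + 164/1503 = 21206/1503
1 + 1/(21206/1503) = 1 + 1503/21206 = 22709/21206
3 + 1/(22709/21206) = 3 + 21206/22709 = 89333/22709
7 + 1/(89333/22709) = 7 + 22709/89333 = 648040/89333

648040/89333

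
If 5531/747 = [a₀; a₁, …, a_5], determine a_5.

15

⌊5531/747⌋ = 7, remainder 302
⌊747/302⌋ = 2, remainder 143
⌊302/143⌋ = 2, remainder 16
⌊143/16⌋ = 8, remainder 15
⌊16/15⌋ = 1, remainder 1
⌊15/1⌋ = 15, remainder 0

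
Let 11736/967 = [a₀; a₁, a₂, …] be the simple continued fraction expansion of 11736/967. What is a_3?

Repeatedly divide and take the remainder:
11736 ÷ 967 → quotient 12, remainder 132
967 ÷ 132 → quotient 7, remainder 43
132 ÷ 43 → quotient 3, remainder 3
43 ÷ 3 → quotient 14, remainder 1

14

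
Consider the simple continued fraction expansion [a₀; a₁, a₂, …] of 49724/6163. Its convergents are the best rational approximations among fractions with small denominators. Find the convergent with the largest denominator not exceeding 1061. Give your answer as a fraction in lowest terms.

5446/675

a_0 = 8: 8/1  (≤ bound)
a_1 = 14: 113/14  (≤ bound)
a_2 = 1: 121/15  (≤ bound)
a_3 = 2: 355/44  (≤ bound)
a_4 = 15: 5446/675  (≤ bound)
a_5 = 4: 22139/2744  (> 1061, stop)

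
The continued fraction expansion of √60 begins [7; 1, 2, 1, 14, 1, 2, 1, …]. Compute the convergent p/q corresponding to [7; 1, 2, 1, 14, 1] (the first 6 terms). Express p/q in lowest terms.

Compute successive convergents:
a_0 = 7: 7/1
a_1 = 1: 8/1
a_2 = 2: 23/3
a_3 = 1: 31/4
a_4 = 14: 457/59
a_5 = 1: 488/63

488/63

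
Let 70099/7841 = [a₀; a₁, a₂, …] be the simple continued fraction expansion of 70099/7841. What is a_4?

70099 ÷ 7841 → quotient 8, remainder 7371
7841 ÷ 7371 → quotient 1, remainder 470
7371 ÷ 470 → quotient 15, remainder 321
470 ÷ 321 → quotient 1, remainder 149
321 ÷ 149 → quotient 2, remainder 23

2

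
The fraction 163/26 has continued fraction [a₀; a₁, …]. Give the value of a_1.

163 = 6·26 + 7, so a_0 = 6
26 = 3·7 + 5, so a_1 = 3

3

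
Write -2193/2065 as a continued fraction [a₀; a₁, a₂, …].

[-2; 1, 15, 7, 1, 1, 8]

-2193 ÷ 2065 → quotient -2, remainder 1937
2065 ÷ 1937 → quotient 1, remainder 128
1937 ÷ 128 → quotient 15, remainder 17
128 ÷ 17 → quotient 7, remainder 9
17 ÷ 9 → quotient 1, remainder 8
9 ÷ 8 → quotient 1, remainder 1
8 ÷ 1 → quotient 8, remainder 0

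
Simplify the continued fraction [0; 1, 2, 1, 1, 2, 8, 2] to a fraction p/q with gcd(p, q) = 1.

231/320

Collapse the nested fraction from the inside out:
Start with 2.
8 + 1/(2/1) = 8 + 1/2 = 17/2
2 + 1/(17/2) = 2 + 2/17 = 36/17
1 + 1/(36/17) = 1 + 17/36 = 53/36
1 + 1/(53/36) = 1 + 36/53 = 89/53
2 + 1/(89/53) = 2 + 53/89 = 231/89
1 + 1/(231/89) = 1 + 89/231 = 320/231
0 + 1/(320/231) = 0 + 231/320 = 231/320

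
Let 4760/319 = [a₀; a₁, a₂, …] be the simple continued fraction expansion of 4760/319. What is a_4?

4760 = 14·319 + 294, so a_0 = 14
319 = 1·294 + 25, so a_1 = 1
294 = 11·25 + 19, so a_2 = 11
25 = 1·19 + 6, so a_3 = 1
19 = 3·6 + 1, so a_4 = 3

3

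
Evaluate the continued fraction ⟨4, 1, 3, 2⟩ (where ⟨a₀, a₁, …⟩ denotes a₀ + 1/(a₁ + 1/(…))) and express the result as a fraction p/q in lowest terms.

Starting at the tail and folding back:
Start with 2.
3 + 1/(2/1) = 3 + 1/2 = 7/2
1 + 1/(7/2) = 1 + 2/7 = 9/7
4 + 1/(9/7) = 4 + 7/9 = 43/9

43/9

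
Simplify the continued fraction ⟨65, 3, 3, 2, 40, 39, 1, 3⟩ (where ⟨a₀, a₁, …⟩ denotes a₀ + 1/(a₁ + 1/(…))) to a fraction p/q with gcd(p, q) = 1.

9662555/147962

Compute successive convergents:
a_0 = 65: 65/1
a_1 = 3: 196/3
a_2 = 3: 653/10
a_3 = 2: 1502/23
a_4 = 40: 60733/930
a_5 = 39: 2370089/36293
a_6 = 1: 2430822/37223
a_7 = 3: 9662555/147962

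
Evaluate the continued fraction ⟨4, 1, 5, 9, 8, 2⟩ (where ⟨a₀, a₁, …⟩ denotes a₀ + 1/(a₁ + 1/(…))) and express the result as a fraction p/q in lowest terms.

4580/947

Build up convergents one term at a time:
a_0 = 4: 4/1
a_1 = 1: 5/1
a_2 = 5: 29/6
a_3 = 9: 266/55
a_4 = 8: 2157/446
a_5 = 2: 4580/947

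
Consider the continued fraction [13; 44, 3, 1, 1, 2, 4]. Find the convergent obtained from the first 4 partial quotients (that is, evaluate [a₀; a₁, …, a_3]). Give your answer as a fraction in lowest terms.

Start with 1.
3 + 1/(1/1) = 3 + 1/1 = 4/1
44 + 1/(4/1) = 44 + 1/4 = 177/4
13 + 1/(177/4) = 13 + 4/177 = 2305/177

2305/177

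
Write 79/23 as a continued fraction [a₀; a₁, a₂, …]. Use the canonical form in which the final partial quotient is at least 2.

[3; 2, 3, 3]

⌊79/23⌋ = 3, remainder 10
⌊23/10⌋ = 2, remainder 3
⌊10/3⌋ = 3, remainder 1
⌊3/1⌋ = 3, remainder 0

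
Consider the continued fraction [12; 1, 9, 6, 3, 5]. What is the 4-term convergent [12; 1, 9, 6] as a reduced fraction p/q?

Starting at the tail and folding back:
Start with 6.
9 + 1/(6/1) = 9 + 1/6 = 55/6
1 + 1/(55/6) = 1 + 6/55 = 61/55
12 + 1/(61/55) = 12 + 55/61 = 787/61

787/61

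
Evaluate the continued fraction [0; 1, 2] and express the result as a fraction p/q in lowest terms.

2/3

Starting at the tail and folding back:
Start with 2.
1 + 1/(2/1) = 1 + 1/2 = 3/2
0 + 1/(3/2) = 0 + 2/3 = 2/3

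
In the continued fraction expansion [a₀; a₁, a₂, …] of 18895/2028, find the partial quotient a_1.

3

Run the Euclidean algorithm, recording each quotient:
18895 = 9·2028 + 643, so a_0 = 9
2028 = 3·643 + 99, so a_1 = 3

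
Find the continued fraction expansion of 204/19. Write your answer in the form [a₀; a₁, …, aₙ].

[10; 1, 2, 1, 4]

Apply division with remainder until the remainder is 0:
204 ÷ 19 → quotient 10, remainder 14
19 ÷ 14 → quotient 1, remainder 5
14 ÷ 5 → quotient 2, remainder 4
5 ÷ 4 → quotient 1, remainder 1
4 ÷ 1 → quotient 4, remainder 0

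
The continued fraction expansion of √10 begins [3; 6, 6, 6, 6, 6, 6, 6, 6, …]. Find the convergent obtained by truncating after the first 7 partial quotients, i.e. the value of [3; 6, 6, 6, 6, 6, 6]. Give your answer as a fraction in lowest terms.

Use the convergent recurrence hₖ = aₖ·hₖ₋₁ + hₖ₋₂ (and likewise for the denominators kₖ):
a_0 = 3: 3/1
a_1 = 6: 19/6
a_2 = 6: 117/37
a_3 = 6: 721/228
a_4 = 6: 4443/1405
a_5 = 6: 27379/8658
a_6 = 6: 168717/53353

168717/53353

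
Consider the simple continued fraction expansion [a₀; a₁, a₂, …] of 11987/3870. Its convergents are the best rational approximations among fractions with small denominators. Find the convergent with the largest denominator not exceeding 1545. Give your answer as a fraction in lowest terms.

a_0 = 3: 3/1  (≤ bound)
a_1 = 10: 31/10  (≤ bound)
a_2 = 3: 96/31  (≤ bound)
a_3 = 1: 127/41  (≤ bound)
a_4 = 3: 477/154  (≤ bound)
a_5 = 2: 1081/349  (≤ bound)
a_6 = 1: 1558/503  (≤ bound)
a_7 = 7: 11987/3870  (> 1545, stop)

1558/503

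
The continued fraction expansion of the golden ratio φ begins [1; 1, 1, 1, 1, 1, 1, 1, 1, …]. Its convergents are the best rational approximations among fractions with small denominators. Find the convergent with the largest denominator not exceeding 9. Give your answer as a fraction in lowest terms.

List convergents until the denominator exceeds the bound:
a_0 = 1: 1/1  (≤ bound)
a_1 = 1: 2/1  (≤ bound)
a_2 = 1: 3/2  (≤ bound)
a_3 = 1: 5/3  (≤ bound)
a_4 = 1: 8/5  (≤ bound)
a_5 = 1: 13/8  (≤ bound)
a_6 = 1: 21/13  (> 9, stop)

13/8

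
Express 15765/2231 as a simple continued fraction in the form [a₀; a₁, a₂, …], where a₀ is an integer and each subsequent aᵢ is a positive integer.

[7; 15, 13, 2, 5]

Repeatedly divide and take the remainder:
15765 ÷ 2231 → quotient 7, remainder 148
2231 ÷ 148 → quotient 15, remainder 11
148 ÷ 11 → quotient 13, remainder 5
11 ÷ 5 → quotient 2, remainder 1
5 ÷ 1 → quotient 5, remainder 0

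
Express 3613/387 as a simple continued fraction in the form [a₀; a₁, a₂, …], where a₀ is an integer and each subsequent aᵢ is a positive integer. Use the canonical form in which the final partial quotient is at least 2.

3613 ÷ 387 → quotient 9, remainder 130
387 ÷ 130 → quotient 2, remainder 127
130 ÷ 127 → quotient 1, remainder 3
127 ÷ 3 → quotient 42, remainder 1
3 ÷ 1 → quotient 3, remainder 0

[9; 2, 1, 42, 3]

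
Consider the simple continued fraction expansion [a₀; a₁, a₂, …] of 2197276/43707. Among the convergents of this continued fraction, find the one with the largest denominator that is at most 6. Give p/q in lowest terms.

List convergents until the denominator exceeds the bound:
a_0 = 50: 50/1  (≤ bound)
a_1 = 3: 151/3  (≤ bound)
a_2 = 1: 201/4  (≤ bound)
a_3 = 1: 352/7  (> 6, stop)

201/4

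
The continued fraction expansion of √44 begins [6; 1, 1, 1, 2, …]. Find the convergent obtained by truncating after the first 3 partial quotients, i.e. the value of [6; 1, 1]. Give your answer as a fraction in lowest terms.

13/2

Use the convergent recurrence hₖ = aₖ·hₖ₋₁ + hₖ₋₂ (and likewise for the denominators kₖ):
a_0 = 6: 6/1
a_1 = 1: 7/1
a_2 = 1: 13/2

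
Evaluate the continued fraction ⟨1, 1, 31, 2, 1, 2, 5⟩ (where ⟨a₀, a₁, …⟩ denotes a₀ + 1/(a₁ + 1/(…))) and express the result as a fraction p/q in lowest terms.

Start with 5.
2 + 1/(5/1) = 2 + 1/5 = 11/5
1 + 1/(11/5) = 1 + 5/11 = 16/11
2 + 1/(16/11) = 2 + 11/16 = 43/16
31 + 1/(43/16) = 31 + 16/43 = 1349/43
1 + 1/(1349/43) = 1 + 43/1349 = 1392/1349
1 + 1/(1392/1349) = 1 + 1349/1392 = 2741/1392

2741/1392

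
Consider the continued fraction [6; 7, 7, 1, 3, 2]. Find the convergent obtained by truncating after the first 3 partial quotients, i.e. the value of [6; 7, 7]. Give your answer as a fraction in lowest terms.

Start with 7.
7 + 1/(7/1) = 7 + 1/7 = 50/7
6 + 1/(50/7) = 6 + 7/50 = 307/50

307/50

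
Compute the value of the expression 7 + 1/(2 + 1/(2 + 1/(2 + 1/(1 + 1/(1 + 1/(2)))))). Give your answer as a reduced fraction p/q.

Starting at the tail and folding back:
Start with 2.
1 + 1/(2/1) = 1 + 1/2 = 3/2
1 + 1/(3/2) = 1 + 2/3 = 5/3
2 + 1/(5/3) = 2 + 3/5 = 13/5
2 + 1/(13/5) = 2 + 5/13 = 31/13
2 + 1/(31/13) = 2 + 13/31 = 75/31
7 + 1/(75/31) = 7 + 31/75 = 556/75

556/75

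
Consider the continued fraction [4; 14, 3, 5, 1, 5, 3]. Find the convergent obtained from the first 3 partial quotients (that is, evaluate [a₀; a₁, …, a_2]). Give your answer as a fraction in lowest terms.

175/43

Compute successive convergents:
a_0 = 4: 4/1
a_1 = 14: 57/14
a_2 = 3: 175/43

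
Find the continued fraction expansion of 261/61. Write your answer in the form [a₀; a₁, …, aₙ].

⌊261/61⌋ = 4, remainder 17
⌊61/17⌋ = 3, remainder 10
⌊17/10⌋ = 1, remainder 7
⌊10/7⌋ = 1, remainder 3
⌊7/3⌋ = 2, remainder 1
⌊3/1⌋ = 3, remainder 0

[4; 3, 1, 1, 2, 3]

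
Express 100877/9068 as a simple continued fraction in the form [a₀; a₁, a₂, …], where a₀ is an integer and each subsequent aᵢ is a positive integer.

100877 ÷ 9068 → quotient 11, remainder 1129
9068 ÷ 1129 → quotient 8, remainder 36
1129 ÷ 36 → quotient 31, remainder 13
36 ÷ 13 → quotient 2, remainder 10
13 ÷ 10 → quotient 1, remainder 3
10 ÷ 3 → quotient 3, remainder 1
3 ÷ 1 → quotient 3, remainder 0

[11; 8, 31, 2, 1, 3, 3]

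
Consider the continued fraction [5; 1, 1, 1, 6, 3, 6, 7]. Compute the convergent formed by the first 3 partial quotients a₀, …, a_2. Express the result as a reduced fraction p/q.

a_0 = 5: 5/1
a_1 = 1: 6/1
a_2 = 1: 11/2

11/2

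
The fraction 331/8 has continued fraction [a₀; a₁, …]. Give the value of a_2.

331 = 41·8 + 3, so a_0 = 41
8 = 2·3 + 2, so a_1 = 2
3 = 1·2 + 1, so a_2 = 1

1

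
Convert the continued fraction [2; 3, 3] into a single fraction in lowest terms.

23/10

Start with 3.
3 + 1/(3/1) = 3 + 1/3 = 10/3
2 + 1/(10/3) = 2 + 3/10 = 23/10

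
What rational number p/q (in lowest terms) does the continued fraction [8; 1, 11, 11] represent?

1186/133

Start with 11.
11 + 1/(11/1) = 11 + 1/11 = 122/11
1 + 1/(122/11) = 1 + 11/122 = 133/122
8 + 1/(133/122) = 8 + 122/133 = 1186/133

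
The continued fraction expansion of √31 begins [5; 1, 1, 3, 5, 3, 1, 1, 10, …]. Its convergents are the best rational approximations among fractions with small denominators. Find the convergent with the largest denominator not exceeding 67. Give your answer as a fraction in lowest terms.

a_0 = 5: 5/1  (≤ bound)
a_1 = 1: 6/1  (≤ bound)
a_2 = 1: 11/2  (≤ bound)
a_3 = 3: 39/7  (≤ bound)
a_4 = 5: 206/37  (≤ bound)
a_5 = 3: 657/118  (> 67, stop)

206/37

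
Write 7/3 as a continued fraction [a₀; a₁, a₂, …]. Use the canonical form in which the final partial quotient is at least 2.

7 = 2·3 + 1, so a_0 = 2
3 = 3·1 + 0, so a_1 = 3

[2; 3]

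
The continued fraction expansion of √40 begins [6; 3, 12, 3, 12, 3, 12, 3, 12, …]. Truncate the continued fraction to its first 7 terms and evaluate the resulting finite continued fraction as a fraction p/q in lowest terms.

337434/53353

Start with 12.
3 + 1/(12/1) = 3 + 1/12 = 37/12
12 + 1/(37/12) = 12 + 12/37 = 456/37
3 + 1/(456/37) = 3 + 37/456 = 1405/456
12 + 1/(1405/456) = 12 + 456/1405 = 17316/1405
3 + 1/(17316/1405) = 3 + 1405/17316 = 53353/17316
6 + 1/(53353/17316) = 6 + 17316/53353 = 337434/53353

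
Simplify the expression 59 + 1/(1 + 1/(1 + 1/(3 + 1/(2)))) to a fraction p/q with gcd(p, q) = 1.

953/16

Use the convergent recurrence hₖ = aₖ·hₖ₋₁ + hₖ₋₂ (and likewise for the denominators kₖ):
a_0 = 59: 59/1
a_1 = 1: 60/1
a_2 = 1: 119/2
a_3 = 3: 417/7
a_4 = 2: 953/16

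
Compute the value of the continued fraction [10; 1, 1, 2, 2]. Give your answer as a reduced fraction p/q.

a_0 = 10: 10/1
a_1 = 1: 11/1
a_2 = 1: 21/2
a_3 = 2: 53/5
a_4 = 2: 127/12

127/12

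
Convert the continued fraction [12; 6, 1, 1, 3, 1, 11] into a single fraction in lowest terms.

8446/695

Build up convergents one term at a time:
a_0 = 12: 12/1
a_1 = 6: 73/6
a_2 = 1: 85/7
a_3 = 1: 158/13
a_4 = 3: 559/46
a_5 = 1: 717/59
a_6 = 11: 8446/695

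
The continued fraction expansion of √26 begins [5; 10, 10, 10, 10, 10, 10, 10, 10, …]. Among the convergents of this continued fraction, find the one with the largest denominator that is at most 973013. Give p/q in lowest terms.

List convergents until the denominator exceeds the bound:
a_0 = 5: 5/1  (≤ bound)
a_1 = 10: 51/10  (≤ bound)
a_2 = 10: 515/101  (≤ bound)
a_3 = 10: 5201/1020  (≤ bound)
a_4 = 10: 52525/10301  (≤ bound)
a_5 = 10: 530451/104030  (≤ bound)
a_6 = 10: 5357035/1050601  (> 973013, stop)

530451/104030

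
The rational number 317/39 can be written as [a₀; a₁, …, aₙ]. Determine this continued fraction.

[8; 7, 1, 4]

Repeatedly divide and take the remainder:
317 ÷ 39 → quotient 8, remainder 5
39 ÷ 5 → quotient 7, remainder 4
5 ÷ 4 → quotient 1, remainder 1
4 ÷ 1 → quotient 4, remainder 0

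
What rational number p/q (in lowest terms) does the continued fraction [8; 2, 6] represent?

110/13

a_0 = 8: 8/1
a_1 = 2: 17/2
a_2 = 6: 110/13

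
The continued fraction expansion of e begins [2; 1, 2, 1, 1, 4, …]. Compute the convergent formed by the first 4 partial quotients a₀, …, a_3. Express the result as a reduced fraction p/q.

Start with 1.
2 + 1/(1/1) = 2 + 1/1 = 3/1
1 + 1/(3/1) = 1 + 1/3 = 4/3
2 + 1/(4/3) = 2 + 3/4 = 11/4

11/4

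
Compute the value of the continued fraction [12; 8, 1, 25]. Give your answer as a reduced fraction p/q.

Start with 25.
1 + 1/(25/1) = 1 + 1/25 = 26/25
8 + 1/(26/25) = 8 + 25/26 = 233/26
12 + 1/(233/26) = 12 + 26/233 = 2822/233

2822/233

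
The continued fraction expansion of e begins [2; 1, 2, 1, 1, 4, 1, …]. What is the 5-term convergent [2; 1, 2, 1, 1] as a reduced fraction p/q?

19/7

Work from the innermost term outward:
Start with 1.
1 + 1/(1/1) = 1 + 1/1 = 2/1
2 + 1/(2/1) = 2 + 1/2 = 5/2
1 + 1/(5/2) = 1 + 2/5 = 7/5
2 + 1/(7/5) = 2 + 5/7 = 19/7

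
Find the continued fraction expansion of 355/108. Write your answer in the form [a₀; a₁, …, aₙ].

355 ÷ 108 → quotient 3, remainder 31
108 ÷ 31 → quotient 3, remainder 15
31 ÷ 15 → quotient 2, remainder 1
15 ÷ 1 → quotient 15, remainder 0

[3; 3, 2, 15]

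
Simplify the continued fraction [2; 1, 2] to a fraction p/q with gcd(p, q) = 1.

Build up convergents one term at a time:
a_0 = 2: 2/1
a_1 = 1: 3/1
a_2 = 2: 8/3

8/3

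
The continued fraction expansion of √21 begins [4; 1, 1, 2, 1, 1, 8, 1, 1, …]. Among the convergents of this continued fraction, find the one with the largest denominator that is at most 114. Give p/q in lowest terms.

a_0 = 4: 4/1  (≤ bound)
a_1 = 1: 5/1  (≤ bound)
a_2 = 1: 9/2  (≤ bound)
a_3 = 2: 23/5  (≤ bound)
a_4 = 1: 32/7  (≤ bound)
a_5 = 1: 55/12  (≤ bound)
a_6 = 8: 472/103  (≤ bound)
a_7 = 1: 527/115  (> 114, stop)

472/103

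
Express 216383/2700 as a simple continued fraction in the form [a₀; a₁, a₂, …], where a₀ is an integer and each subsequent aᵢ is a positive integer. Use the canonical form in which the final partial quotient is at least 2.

[80; 7, 20, 6, 3]

216383 ÷ 2700 → quotient 80, remainder 383
2700 ÷ 383 → quotient 7, remainder 19
383 ÷ 19 → quotient 20, remainder 3
19 ÷ 3 → quotient 6, remainder 1
3 ÷ 1 → quotient 3, remainder 0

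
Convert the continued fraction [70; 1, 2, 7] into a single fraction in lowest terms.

1555/22

Collapse the nested fraction from the inside out:
Start with 7.
2 + 1/(7/1) = 2 + 1/7 = 15/7
1 + 1/(15/7) = 1 + 7/15 = 22/15
70 + 1/(22/15) = 70 + 15/22 = 1555/22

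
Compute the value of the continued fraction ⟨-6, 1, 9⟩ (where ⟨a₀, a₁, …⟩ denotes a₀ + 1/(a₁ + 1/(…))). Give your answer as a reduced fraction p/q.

Build up convergents one term at a time:
a_0 = -6: -6/1
a_1 = 1: -5/1
a_2 = 9: -51/10

-51/10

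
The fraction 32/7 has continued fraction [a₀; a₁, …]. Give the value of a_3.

3

32 = 4·7 + 4, so a_0 = 4
7 = 1·4 + 3, so a_1 = 1
4 = 1·3 + 1, so a_2 = 1
3 = 3·1 + 0, so a_3 = 3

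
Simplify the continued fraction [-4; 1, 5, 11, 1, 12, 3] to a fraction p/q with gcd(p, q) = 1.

-9183/2902

Compute successive convergents:
a_0 = -4: -4/1
a_1 = 1: -3/1
a_2 = 5: -19/6
a_3 = 11: -212/67
a_4 = 1: -231/73
a_5 = 12: -2984/943
a_6 = 3: -9183/2902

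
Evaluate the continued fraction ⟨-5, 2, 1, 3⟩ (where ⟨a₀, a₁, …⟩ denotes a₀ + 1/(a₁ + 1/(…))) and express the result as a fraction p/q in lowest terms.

a_0 = -5: -5/1
a_1 = 2: -9/2
a_2 = 1: -14/3
a_3 = 3: -51/11

-51/11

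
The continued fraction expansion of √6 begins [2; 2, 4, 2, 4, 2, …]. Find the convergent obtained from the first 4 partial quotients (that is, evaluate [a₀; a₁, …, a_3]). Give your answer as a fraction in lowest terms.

49/20

a_0 = 2: 2/1
a_1 = 2: 5/2
a_2 = 4: 22/9
a_3 = 2: 49/20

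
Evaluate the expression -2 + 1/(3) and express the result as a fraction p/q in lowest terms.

Start with 3.
-2 + 1/(3/1) = -2 + 1/3 = -5/3

-5/3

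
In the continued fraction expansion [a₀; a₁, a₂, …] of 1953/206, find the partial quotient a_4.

1

⌊1953/206⌋ = 9, remainder 99
⌊206/99⌋ = 2, remainder 8
⌊99/8⌋ = 12, remainder 3
⌊8/3⌋ = 2, remainder 2
⌊3/2⌋ = 1, remainder 1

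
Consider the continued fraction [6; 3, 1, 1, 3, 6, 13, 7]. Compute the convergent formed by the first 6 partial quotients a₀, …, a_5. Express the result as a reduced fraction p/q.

986/157

a_0 = 6: 6/1
a_1 = 3: 19/3
a_2 = 1: 25/4
a_3 = 1: 44/7
a_4 = 3: 157/25
a_5 = 6: 986/157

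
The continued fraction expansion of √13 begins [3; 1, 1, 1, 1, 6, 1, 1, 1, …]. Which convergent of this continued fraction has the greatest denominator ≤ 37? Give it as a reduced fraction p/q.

119/33

List convergents until the denominator exceeds the bound:
a_0 = 3: 3/1  (≤ bound)
a_1 = 1: 4/1  (≤ bound)
a_2 = 1: 7/2  (≤ bound)
a_3 = 1: 11/3  (≤ bound)
a_4 = 1: 18/5  (≤ bound)
a_5 = 6: 119/33  (≤ bound)
a_6 = 1: 137/38  (> 37, stop)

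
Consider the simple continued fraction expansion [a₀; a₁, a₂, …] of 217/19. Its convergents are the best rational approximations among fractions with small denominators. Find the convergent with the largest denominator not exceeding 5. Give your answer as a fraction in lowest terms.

57/5

List convergents until the denominator exceeds the bound:
a_0 = 11: 11/1  (≤ bound)
a_1 = 2: 23/2  (≤ bound)
a_2 = 2: 57/5  (≤ bound)
a_3 = 1: 80/7  (> 5, stop)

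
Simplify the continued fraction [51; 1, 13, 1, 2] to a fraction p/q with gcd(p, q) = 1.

Starting at the tail and folding back:
Start with 2.
1 + 1/(2/1) = 1 + 1/2 = 3/2
13 + 1/(3/2) = 13 + 2/3 = 41/3
1 + 1/(41/3) = 1 + 3/41 = 44/41
51 + 1/(44/41) = 51 + 41/44 = 2285/44

2285/44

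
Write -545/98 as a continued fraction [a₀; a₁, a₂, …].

Repeatedly divide and take the remainder:
-545 = -6·98 + 43, so a_0 = -6
98 = 2·43 + 12, so a_1 = 2
43 = 3·12 + 7, so a_2 = 3
12 = 1·7 + 5, so a_3 = 1
7 = 1·5 + 2, so a_4 = 1
5 = 2·2 + 1, so a_5 = 2
2 = 2·1 + 0, so a_6 = 2

[-6; 2, 3, 1, 1, 2, 2]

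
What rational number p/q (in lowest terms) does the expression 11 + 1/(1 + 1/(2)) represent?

35/3

Starting at the tail and folding back:
Start with 2.
1 + 1/(2/1) = 1 + 1/2 = 3/2
11 + 1/(3/2) = 11 + 2/3 = 35/3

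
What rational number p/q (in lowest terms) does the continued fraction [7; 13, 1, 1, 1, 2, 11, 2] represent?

18313/2589

Start with 2.
11 + 1/(2/1) = 11 + 1/2 = 23/2
2 + 1/(23/2) = 2 + 2/23 = 48/23
1 + 1/(48/23) = 1 + 23/48 = 71/48
1 + 1/(71/48) = 1 + 48/71 = 119/71
1 + 1/(119/71) = 1 + 71/119 = 190/119
13 + 1/(190/119) = 13 + 119/190 = 2589/190
7 + 1/(2589/190) = 7 + 190/2589 = 18313/2589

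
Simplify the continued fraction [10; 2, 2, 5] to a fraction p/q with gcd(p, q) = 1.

a_0 = 10: 10/1
a_1 = 2: 21/2
a_2 = 2: 52/5
a_3 = 5: 281/27

281/27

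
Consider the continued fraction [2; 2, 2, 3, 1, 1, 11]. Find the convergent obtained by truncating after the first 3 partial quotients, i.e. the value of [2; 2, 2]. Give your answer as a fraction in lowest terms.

Work from the innermost term outward:
Start with 2.
2 + 1/(2/1) = 2 + 1/2 = 5/2
2 + 1/(5/2) = 2 + 2/5 = 12/5

12/5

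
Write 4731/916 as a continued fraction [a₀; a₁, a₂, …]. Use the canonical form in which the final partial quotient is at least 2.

[5; 6, 15, 10]

4731 = 5·916 + 151, so a_0 = 5
916 = 6·151 + 10, so a_1 = 6
151 = 15·10 + 1, so a_2 = 15
10 = 10·1 + 0, so a_3 = 10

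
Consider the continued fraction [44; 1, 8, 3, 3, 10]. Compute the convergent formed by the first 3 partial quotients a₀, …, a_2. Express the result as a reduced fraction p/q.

Start with 8.
1 + 1/(8/1) = 1 + 1/8 = 9/8
44 + 1/(9/8) = 44 + 8/9 = 404/9

404/9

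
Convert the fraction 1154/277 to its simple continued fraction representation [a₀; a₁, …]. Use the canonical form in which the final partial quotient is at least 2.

[4; 6, 46]

Run the Euclidean algorithm, recording each quotient:
1154 ÷ 277 → quotient 4, remainder 46
277 ÷ 46 → quotient 6, remainder 1
46 ÷ 1 → quotient 46, remainder 0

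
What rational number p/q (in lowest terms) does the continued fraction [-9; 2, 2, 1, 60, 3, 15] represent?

Compute successive convergents:
a_0 = -9: -9/1
a_1 = 2: -17/2
a_2 = 2: -43/5
a_3 = 1: -60/7
a_4 = 60: -3643/425
a_5 = 3: -10989/1282
a_6 = 15: -168478/19655

-168478/19655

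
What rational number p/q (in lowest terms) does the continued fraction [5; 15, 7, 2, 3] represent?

Starting at the tail and folding back:
Start with 3.
2 + 1/(3/1) = 2 + 1/3 = 7/3
7 + 1/(7/3) = 7 + 3/7 = 52/7
15 + 1/(52/7) = 15 + 7/52 = 787/52
5 + 1/(787/52) = 5 + 52/787 = 3987/787

3987/787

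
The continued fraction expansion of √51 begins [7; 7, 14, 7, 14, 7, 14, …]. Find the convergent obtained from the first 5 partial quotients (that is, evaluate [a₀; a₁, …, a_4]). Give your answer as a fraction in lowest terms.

Compute successive convergents:
a_0 = 7: 7/1
a_1 = 7: 50/7
a_2 = 14: 707/99
a_3 = 7: 4999/700
a_4 = 14: 70693/9899

70693/9899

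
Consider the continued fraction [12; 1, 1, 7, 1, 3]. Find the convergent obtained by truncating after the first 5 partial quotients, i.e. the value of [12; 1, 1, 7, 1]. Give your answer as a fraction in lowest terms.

213/17

Start with 1.
7 + 1/(1/1) = 7 + 1/1 = 8/1
1 + 1/(8/1) = 1 + 1/8 = 9/8
1 + 1/(9/8) = 1 + 8/9 = 17/9
12 + 1/(17/9) = 12 + 9/17 = 213/17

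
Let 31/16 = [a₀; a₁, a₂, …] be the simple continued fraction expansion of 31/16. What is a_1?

31 ÷ 16 → quotient 1, remainder 15
16 ÷ 15 → quotient 1, remainder 1

1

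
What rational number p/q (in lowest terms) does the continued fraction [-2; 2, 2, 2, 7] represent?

Start with 7.
2 + 1/(7/1) = 2 + 1/7 = 15/7
2 + 1/(15/7) = 2 + 7/15 = 37/15
2 + 1/(37/15) = 2 + 15/37 = 89/37
-2 + 1/(89/37) = -2 + 37/89 = -141/89

-141/89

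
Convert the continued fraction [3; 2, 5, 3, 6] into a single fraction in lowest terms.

Starting at the tail and folding back:
Start with 6.
3 + 1/(6/1) = 3 + 1/6 = 19/6
5 + 1/(19/6) = 5 + 6/19 = 101/19
2 + 1/(101/19) = 2 + 19/101 = 221/101
3 + 1/(221/101) = 3 + 101/221 = 764/221

764/221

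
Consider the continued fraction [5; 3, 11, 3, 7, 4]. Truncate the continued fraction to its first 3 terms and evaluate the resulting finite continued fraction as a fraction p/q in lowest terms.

Start with 11.
3 + 1/(11/1) = 3 + 1/11 = 34/11
5 + 1/(34/11) = 5 + 11/34 = 181/34

181/34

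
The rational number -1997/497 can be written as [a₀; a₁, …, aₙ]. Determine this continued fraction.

[-5; 1, 54, 4, 2]

Run the Euclidean algorithm, recording each quotient:
-1997 = -5·497 + 488, so a_0 = -5
497 = 1·488 + 9, so a_1 = 1
488 = 54·9 + 2, so a_2 = 54
9 = 4·2 + 1, so a_3 = 4
2 = 2·1 + 0, so a_4 = 2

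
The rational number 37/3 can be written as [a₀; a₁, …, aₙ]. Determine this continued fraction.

Apply division with remainder until the remainder is 0:
37 = 12·3 + 1, so a_0 = 12
3 = 3·1 + 0, so a_1 = 3

[12; 3]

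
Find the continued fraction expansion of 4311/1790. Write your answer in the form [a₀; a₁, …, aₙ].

[2; 2, 2, 4, 2, 1, 2, 9]

⌊4311/1790⌋ = 2, remainder 731
⌊1790/731⌋ = 2, remainder 328
⌊731/328⌋ = 2, remainder 75
⌊328/75⌋ = 4, remainder 28
⌊75/28⌋ = 2, remainder 19
⌊28/19⌋ = 1, remainder 9
⌊19/9⌋ = 2, remainder 1
⌊9/1⌋ = 9, remainder 0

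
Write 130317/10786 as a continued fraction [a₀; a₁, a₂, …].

Repeatedly divide and take the remainder:
130317 = 12·10786 + 885, so a_0 = 12
10786 = 12·885 + 166, so a_1 = 12
885 = 5·166 + 55, so a_2 = 5
166 = 3·55 + 1, so a_3 = 3
55 = 55·1 + 0, so a_4 = 55

[12; 12, 5, 3, 55]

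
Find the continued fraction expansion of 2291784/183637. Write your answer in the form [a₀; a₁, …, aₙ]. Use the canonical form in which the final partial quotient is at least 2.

⌊2291784/183637⌋ = 12, remainder 88140
⌊183637/88140⌋ = 2, remainder 7357
⌊88140/7357⌋ = 11, remainder 7213
⌊7357/7213⌋ = 1, remainder 144
⌊7213/144⌋ = 50, remainder 13
⌊144/13⌋ = 11, remainder 1
⌊13/1⌋ = 13, remainder 0

[12; 2, 11, 1, 50, 11, 13]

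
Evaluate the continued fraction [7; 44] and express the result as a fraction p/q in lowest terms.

309/44

Start with 44.
7 + 1/(44/1) = 7 + 1/44 = 309/44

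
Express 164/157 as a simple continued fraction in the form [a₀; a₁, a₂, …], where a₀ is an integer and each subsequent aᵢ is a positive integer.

[1; 22, 2, 3]

164 ÷ 157 → quotient 1, remainder 7
157 ÷ 7 → quotient 22, remainder 3
7 ÷ 3 → quotient 2, remainder 1
3 ÷ 1 → quotient 3, remainder 0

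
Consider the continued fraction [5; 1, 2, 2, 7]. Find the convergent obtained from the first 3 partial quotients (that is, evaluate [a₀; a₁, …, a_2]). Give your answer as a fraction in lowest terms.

17/3

Starting at the tail and folding back:
Start with 2.
1 + 1/(2/1) = 1 + 1/2 = 3/2
5 + 1/(3/2) = 5 + 2/3 = 17/3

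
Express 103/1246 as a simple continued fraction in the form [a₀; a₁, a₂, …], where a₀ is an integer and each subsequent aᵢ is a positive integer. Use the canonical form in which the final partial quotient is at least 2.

103 ÷ 1246 → quotient 0, remainder 103
1246 ÷ 103 → quotient 12, remainder 10
103 ÷ 10 → quotient 10, remainder 3
10 ÷ 3 → quotient 3, remainder 1
3 ÷ 1 → quotient 3, remainder 0

[0; 12, 10, 3, 3]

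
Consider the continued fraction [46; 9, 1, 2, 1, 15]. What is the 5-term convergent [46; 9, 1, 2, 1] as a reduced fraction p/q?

1798/39

Work from the innermost term outward:
Start with 1.
2 + 1/(1/1) = 2 + 1/1 = 3/1
1 + 1/(3/1) = 1 + 1/3 = 4/3
9 + 1/(4/3) = 9 + 3/4 = 39/4
46 + 1/(39/4) = 46 + 4/39 = 1798/39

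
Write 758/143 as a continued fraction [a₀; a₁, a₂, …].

758 = 5·143 + 43, so a_0 = 5
143 = 3·43 + 14, so a_1 = 3
43 = 3·14 + 1, so a_2 = 3
14 = 14·1 + 0, so a_3 = 14

[5; 3, 3, 14]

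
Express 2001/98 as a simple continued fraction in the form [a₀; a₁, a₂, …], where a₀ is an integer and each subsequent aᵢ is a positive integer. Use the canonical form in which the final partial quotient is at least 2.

[20; 2, 2, 1, 1, 3, 2]

Run the Euclidean algorithm, recording each quotient:
2001 = 20·98 + 41, so a_0 = 20
98 = 2·41 + 16, so a_1 = 2
41 = 2·16 + 9, so a_2 = 2
16 = 1·9 + 7, so a_3 = 1
9 = 1·7 + 2, so a_4 = 1
7 = 3·2 + 1, so a_5 = 3
2 = 2·1 + 0, so a_6 = 2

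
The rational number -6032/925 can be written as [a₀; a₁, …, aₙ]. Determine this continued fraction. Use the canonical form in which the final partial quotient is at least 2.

[-7; 2, 11, 2, 1, 3, 1, 2]

⌊-6032/925⌋ = -7, remainder 443
⌊925/443⌋ = 2, remainder 39
⌊443/39⌋ = 11, remainder 14
⌊39/14⌋ = 2, remainder 11
⌊14/11⌋ = 1, remainder 3
⌊11/3⌋ = 3, remainder 2
⌊3/2⌋ = 1, remainder 1
⌊2/1⌋ = 2, remainder 0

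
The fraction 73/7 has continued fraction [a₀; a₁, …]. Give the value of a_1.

2

⌊73/7⌋ = 10, remainder 3
⌊7/3⌋ = 2, remainder 1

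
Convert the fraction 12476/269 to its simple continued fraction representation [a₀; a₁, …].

[46; 2, 1, 1, 1, 3, 9]

⌊12476/269⌋ = 46, remainder 102
⌊269/102⌋ = 2, remainder 65
⌊102/65⌋ = 1, remainder 37
⌊65/37⌋ = 1, remainder 28
⌊37/28⌋ = 1, remainder 9
⌊28/9⌋ = 3, remainder 1
⌊9/1⌋ = 9, remainder 0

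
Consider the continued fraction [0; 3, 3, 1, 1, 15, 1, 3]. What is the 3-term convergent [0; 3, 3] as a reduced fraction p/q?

3/10

a_0 = 0: 0/1
a_1 = 3: 1/3
a_2 = 3: 3/10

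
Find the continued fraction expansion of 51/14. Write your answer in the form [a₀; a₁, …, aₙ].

[3; 1, 1, 1, 4]

Repeatedly divide and take the remainder:
51 ÷ 14 → quotient 3, remainder 9
14 ÷ 9 → quotient 1, remainder 5
9 ÷ 5 → quotient 1, remainder 4
5 ÷ 4 → quotient 1, remainder 1
4 ÷ 1 → quotient 4, remainder 0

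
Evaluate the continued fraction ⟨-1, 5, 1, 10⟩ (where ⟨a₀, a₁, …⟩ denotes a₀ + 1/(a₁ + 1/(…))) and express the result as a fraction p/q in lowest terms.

-54/65

a_0 = -1: -1/1
a_1 = 5: -4/5
a_2 = 1: -5/6
a_3 = 10: -54/65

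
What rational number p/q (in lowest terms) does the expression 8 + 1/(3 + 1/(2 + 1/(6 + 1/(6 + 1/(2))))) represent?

4965/599

a_0 = 8: 8/1
a_1 = 3: 25/3
a_2 = 2: 58/7
a_3 = 6: 373/45
a_4 = 6: 2296/277
a_5 = 2: 4965/599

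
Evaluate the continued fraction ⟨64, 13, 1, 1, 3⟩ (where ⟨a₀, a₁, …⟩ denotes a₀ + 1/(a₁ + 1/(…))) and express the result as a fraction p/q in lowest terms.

Starting at the tail and folding back:
Start with 3.
1 + 1/(3/1) = 1 + 1/3 = 4/3
1 + 1/(4/3) = 1 + 3/4 = 7/4
13 + 1/(7/4) = 13 + 4/7 = 95/7
64 + 1/(95/7) = 64 + 7/95 = 6087/95

6087/95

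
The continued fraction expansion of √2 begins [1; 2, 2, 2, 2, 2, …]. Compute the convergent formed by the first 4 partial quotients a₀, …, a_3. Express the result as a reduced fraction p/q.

17/12

a_0 = 1: 1/1
a_1 = 2: 3/2
a_2 = 2: 7/5
a_3 = 2: 17/12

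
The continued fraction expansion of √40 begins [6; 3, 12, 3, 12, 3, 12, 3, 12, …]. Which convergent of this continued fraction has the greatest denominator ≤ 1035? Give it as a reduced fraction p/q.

721/114

List convergents until the denominator exceeds the bound:
a_0 = 6: 6/1  (≤ bound)
a_1 = 3: 19/3  (≤ bound)
a_2 = 12: 234/37  (≤ bound)
a_3 = 3: 721/114  (≤ bound)
a_4 = 12: 8886/1405  (> 1035, stop)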